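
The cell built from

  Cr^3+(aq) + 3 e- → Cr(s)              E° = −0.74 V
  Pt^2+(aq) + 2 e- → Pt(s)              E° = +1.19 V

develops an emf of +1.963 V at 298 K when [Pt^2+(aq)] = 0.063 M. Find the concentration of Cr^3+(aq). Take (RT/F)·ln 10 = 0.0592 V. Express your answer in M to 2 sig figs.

0.00034 M

The Pt²⁺/Pt couple has the larger reduction potential, so it is the cathode: E°cell = +1.19 − (−0.74) = +1.93 V and n = 6.
From the Nernst equation, log Q = n(E° − E)/0.0592 = 6·(+1.93 − (+1.963))/0.0592 = −3.345.
Balancing electrons gives 3 Pt^2+(aq) + 2 Cr(s) → 3 Pt(s) + 2 Cr^3+(aq); thus Q = [Cr^3+(aq)]^2 / [Pt^2+(aq)]^3.
Isolating [Cr^3+(aq)] in Q = 10^{−3.345} yields log [Cr^3+(aq)] = −3.473, i.e. 0.00034 M.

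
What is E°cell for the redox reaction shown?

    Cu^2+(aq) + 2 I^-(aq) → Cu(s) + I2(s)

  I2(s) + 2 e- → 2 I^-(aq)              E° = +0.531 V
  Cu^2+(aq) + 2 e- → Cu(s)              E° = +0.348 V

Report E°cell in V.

In the reaction as written, Cu^2+(aq) is reduced (cathode) and I2(s) is produced by oxidation at the anode.
E°cell = E°(cathode) − E°(anode) = +0.348 − (+0.531) = −0.183 V.
The negative E°cell means the reaction is non-spontaneous in the direction written.

−0.183 V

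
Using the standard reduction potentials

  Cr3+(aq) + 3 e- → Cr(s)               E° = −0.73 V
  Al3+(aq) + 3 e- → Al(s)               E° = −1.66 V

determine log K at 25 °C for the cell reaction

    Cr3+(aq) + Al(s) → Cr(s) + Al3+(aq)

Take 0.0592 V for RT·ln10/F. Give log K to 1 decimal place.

log K = 47.1

The Cr³⁺/Cr couple is reduced (cathode); E°cell = −0.73 − (−1.66) = +0.93 V with n = 3.
At equilibrium E = 0, so log K = nE°cell / 0.0592 = (3)(+0.93) / 0.0592 = 47.1.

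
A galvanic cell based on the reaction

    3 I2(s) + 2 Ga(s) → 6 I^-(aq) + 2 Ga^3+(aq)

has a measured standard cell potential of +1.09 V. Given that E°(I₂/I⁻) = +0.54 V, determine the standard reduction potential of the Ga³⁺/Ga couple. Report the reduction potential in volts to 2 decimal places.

−0.55 V

In the reaction as written the I₂/I⁻ couple is reduced (cathode) and Ga³⁺/Ga is oxidized (anode), so E°cell = E°(I₂/I⁻) − E°(Ga³⁺/Ga).
E°(Ga³⁺/Ga) = E°(cathode) − E°cell = +0.54 − (+1.09) = −0.55 V.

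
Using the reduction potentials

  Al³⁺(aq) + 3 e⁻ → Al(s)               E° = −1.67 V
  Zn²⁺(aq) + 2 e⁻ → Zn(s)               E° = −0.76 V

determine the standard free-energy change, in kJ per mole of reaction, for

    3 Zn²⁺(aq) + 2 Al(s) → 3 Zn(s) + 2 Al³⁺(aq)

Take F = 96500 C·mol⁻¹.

−527 kJ/mol

In the reaction as written Zn²⁺(aq) is reduced, so the Zn²⁺/Zn couple is the cathode and Al³⁺/Al is the anode.
E°cell = −0.76 − (−1.67) = +0.91 V; balancing electrons gives n = 6.
ΔG° = −nFE°cell = −(6)(96500)(+0.91) J/mol = −527 kJ/mol.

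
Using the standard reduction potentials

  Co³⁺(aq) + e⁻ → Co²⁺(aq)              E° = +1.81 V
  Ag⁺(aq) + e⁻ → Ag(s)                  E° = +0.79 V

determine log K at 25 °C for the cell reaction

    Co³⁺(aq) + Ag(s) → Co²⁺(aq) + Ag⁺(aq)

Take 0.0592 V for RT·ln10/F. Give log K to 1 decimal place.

The Co³⁺/Co²⁺ couple is reduced (cathode); E°cell = +1.81 − (+0.79) = +1.02 V with n = 1.
At equilibrium E = 0, so log K = nE°cell / 0.0592 = (1)(+1.02) / 0.0592 = 17.2.

log K = 17.2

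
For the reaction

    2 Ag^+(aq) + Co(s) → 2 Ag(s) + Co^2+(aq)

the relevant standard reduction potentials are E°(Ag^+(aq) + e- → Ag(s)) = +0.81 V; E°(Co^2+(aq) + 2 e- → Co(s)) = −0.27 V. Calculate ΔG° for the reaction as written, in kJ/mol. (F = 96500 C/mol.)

−208 kJ/mol

In the reaction as written Ag^+(aq) is reduced, so the Ag⁺/Ag couple is the cathode and Co²⁺/Co is the anode.
E°cell = +0.81 − (−0.27) = +1.08 V; balancing electrons gives n = 2.
ΔG° = −nFE°cell = −(2)(96500)(+1.08) J/mol = −208 kJ/mol.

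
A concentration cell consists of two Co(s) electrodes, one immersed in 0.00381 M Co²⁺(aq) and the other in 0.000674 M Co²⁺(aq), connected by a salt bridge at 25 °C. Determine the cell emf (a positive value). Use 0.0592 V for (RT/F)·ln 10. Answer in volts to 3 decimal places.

For a concentration cell E°cell = 0, since both electrodes use the same couple.
The compartment with the higher Co²⁺(aq) concentration (0.00381 M) acts as the cathode; ions are reduced there and produced at the dilute (0.000674 M) anode.
With n = 2, Ecell = −(0.0592/2)·log([dilute]/[conc]) = −(0.0592/2)·log(0.000674/0.00381) = +0.022 V.

0.022 V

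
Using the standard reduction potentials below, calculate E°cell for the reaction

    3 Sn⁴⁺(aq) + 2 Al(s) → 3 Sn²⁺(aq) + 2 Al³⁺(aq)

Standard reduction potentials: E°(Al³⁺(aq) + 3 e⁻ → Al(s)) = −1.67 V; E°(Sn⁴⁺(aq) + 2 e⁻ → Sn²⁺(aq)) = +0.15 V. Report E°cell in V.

Sn⁴⁺(aq) gains electrons, so the Sn⁴⁺/Sn²⁺ couple is the cathode; the Al³⁺/Al couple is the anode.
E°cell = E°(cathode) − E°(anode) = +0.15 − (−1.67) = +1.82 V.

+1.82 V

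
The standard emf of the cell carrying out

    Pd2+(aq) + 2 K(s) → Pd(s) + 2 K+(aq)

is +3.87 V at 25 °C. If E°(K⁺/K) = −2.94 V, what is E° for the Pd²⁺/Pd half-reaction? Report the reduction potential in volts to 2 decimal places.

+0.93 V

In the reaction as written the Pd²⁺/Pd couple is reduced (cathode) and K⁺/K is oxidized (anode), so E°cell = E°(Pd²⁺/Pd) − E°(K⁺/K).
E°(Pd²⁺/Pd) = E°cell + E°(anode) = +3.87 + (−2.94) = +0.93 V.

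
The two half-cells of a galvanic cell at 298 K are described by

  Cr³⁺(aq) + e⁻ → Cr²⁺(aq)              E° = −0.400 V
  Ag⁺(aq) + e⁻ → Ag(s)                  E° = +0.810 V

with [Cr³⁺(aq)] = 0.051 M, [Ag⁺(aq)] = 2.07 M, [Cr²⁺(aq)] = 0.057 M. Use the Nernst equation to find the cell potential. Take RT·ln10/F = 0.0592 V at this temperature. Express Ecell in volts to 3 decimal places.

+1.232 V

The Ag⁺/Ag couple has the more positive E°, so it is the cathode; Cr³⁺/Cr²⁺ is the anode.
The standard potential is +0.810 − (−0.400) = +1.210 V and the balanced reaction transfers n = 1 electron.
Balancing gives Ag⁺(aq) + Cr²⁺(aq) → Ag(s) + Cr³⁺(aq); hence Q = [Cr³⁺(aq)] / ([Ag⁺(aq)]·[Cr²⁺(aq)]) = 0.432 (log Q = −0.364).
Applying E = E° − (RT ln10/nF)·log Q gives +1.210 − (0.0592/1)(−0.364) = +1.232 V.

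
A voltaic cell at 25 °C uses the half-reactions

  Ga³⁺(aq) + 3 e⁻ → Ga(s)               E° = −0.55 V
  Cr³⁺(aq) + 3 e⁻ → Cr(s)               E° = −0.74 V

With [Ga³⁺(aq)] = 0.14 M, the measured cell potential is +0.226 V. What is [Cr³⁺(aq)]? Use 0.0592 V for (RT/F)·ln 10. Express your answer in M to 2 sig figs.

0.0021 M

With Ga³⁺/Ga at the cathode and Cr³⁺/Cr at the anode, E°cell = −0.55 − (−0.74) = +0.19 V (n = 3).
Since E = E° − (0.0592/n)·log Q, log Q = n(E° − E)/0.0592 = −1.824.
For Ga³⁺(aq) + Cr(s) → Ga(s) + Cr³⁺(aq), the reaction quotient is Q = [Cr³⁺(aq)] / [Ga³⁺(aq)].
Isolating [Cr³⁺(aq)] in Q = 10^{−1.824} yields log [Cr³⁺(aq)] = −2.678, i.e. 0.0021 M.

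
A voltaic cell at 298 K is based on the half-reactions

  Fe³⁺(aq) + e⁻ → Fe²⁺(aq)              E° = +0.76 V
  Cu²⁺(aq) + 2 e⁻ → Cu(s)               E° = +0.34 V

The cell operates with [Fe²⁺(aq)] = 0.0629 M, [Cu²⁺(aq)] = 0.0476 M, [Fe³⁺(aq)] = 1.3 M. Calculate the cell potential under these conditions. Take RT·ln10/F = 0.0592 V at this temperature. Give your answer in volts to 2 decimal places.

+0.54 V

Fe³⁺/Fe²⁺ is reduced (cathode, E° = +0.76 V) and Cu²⁺/Cu is oxidized (anode).
E°cell = +0.76 − (+0.34) = +0.42 V, with n = 2 electrons transferred.
The balanced reaction is 2 Fe³⁺(aq) + Cu(s) → 2 Fe²⁺(aq) + Cu²⁺(aq), so Q = ([Fe²⁺(aq)]^2·[Cu²⁺(aq)]) / [Fe³⁺(aq)]^2 = 0.000111 and log Q = −3.953.
E = E° − (0.0592/n)·log Q = +0.42 − (0.0592/2)(−3.953) = +0.54 V.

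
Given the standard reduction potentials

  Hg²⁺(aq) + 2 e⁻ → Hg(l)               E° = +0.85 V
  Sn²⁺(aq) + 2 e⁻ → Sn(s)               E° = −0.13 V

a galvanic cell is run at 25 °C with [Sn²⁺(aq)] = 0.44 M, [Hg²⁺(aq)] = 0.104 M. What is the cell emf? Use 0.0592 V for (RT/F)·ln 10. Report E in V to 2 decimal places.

Since E°(Hg²⁺/Hg) > E°(Sn²⁺/Sn), Hg²⁺/Hg serves as the cathode.
The standard potential is +0.85 − (−0.13) = +0.98 V and the balanced reaction transfers n = 2 electrons.
Balancing gives Hg²⁺(aq) + Sn(s) → Hg(l) + Sn²⁺(aq); hence Q = [Sn²⁺(aq)] / [Hg²⁺(aq)] = 4.23 (log Q = 0.626).
By the Nernst equation, E = +0.98 − (0.0592/2)·(0.626) = +0.96 V.

+0.96 V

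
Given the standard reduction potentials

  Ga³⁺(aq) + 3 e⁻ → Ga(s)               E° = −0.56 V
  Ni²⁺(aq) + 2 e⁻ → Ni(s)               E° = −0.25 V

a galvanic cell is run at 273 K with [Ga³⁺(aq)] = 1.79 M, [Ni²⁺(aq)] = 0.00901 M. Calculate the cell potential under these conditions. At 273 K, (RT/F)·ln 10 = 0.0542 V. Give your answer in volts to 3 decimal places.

Since E°(Ni²⁺/Ni) > E°(Ga³⁺/Ga), Ni²⁺/Ni serves as the cathode.
The standard potential is −0.25 − (−0.56) = +0.31 V and the balanced reaction transfers n = 6 electrons.
Balancing gives 3 Ni²⁺(aq) + 2 Ga(s) → 3 Ni(s) + 2 Ga³⁺(aq); hence Q = [Ga³⁺(aq)]^2 / [Ni²⁺(aq)]^3 = 4.38×10^6 (log Q = 6.642).
Applying E = E° − (RT ln10/nF)·log Q gives +0.31 − (0.0542/6)(6.642) = +0.250 V.

+0.250 V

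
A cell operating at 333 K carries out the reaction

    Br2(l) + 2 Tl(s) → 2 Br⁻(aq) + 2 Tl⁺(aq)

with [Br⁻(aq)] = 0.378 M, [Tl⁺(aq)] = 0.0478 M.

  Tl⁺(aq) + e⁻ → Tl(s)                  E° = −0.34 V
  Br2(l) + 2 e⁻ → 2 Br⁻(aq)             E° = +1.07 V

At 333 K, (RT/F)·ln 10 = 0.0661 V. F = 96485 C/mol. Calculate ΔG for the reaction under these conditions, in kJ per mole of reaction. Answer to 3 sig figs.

−294 kJ/mol

E°cell = +1.07 − (−0.34) = +1.41 V; the balanced reaction transfers n = 2 electrons.
The reaction quotient is [Br⁻(aq)]^2·[Tl⁺(aq)]^2 = 0.000326; by Nernst, E = +1.41 − (0.0661/2)(−3.486) = +1.5252 V.
Then ΔG = −nFE = −2 × 96485 × +1.5252 J/mol = −294 kJ/mol.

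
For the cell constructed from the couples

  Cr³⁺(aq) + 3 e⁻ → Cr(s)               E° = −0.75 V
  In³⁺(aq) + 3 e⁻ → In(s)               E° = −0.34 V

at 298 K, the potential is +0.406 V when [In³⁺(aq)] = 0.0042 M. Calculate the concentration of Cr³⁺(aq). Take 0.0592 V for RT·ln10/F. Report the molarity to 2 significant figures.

0.0067 M

In³⁺/In is the cathode (higher E°); E°cell = −0.34 − (−0.75) = +0.41 V with n = 3.
From the Nernst equation, log Q = n(E° − E)/0.0592 = 3·(+0.41 − (+0.406))/0.0592 = 0.203.
Balancing electrons gives In³⁺(aq) + Cr(s) → In(s) + Cr³⁺(aq); thus Q = [Cr³⁺(aq)] / [In³⁺(aq)].
Substituting the known concentrations and solving, log [Cr³⁺(aq)] = −2.174 and [Cr³⁺(aq)] = 0.0067 M.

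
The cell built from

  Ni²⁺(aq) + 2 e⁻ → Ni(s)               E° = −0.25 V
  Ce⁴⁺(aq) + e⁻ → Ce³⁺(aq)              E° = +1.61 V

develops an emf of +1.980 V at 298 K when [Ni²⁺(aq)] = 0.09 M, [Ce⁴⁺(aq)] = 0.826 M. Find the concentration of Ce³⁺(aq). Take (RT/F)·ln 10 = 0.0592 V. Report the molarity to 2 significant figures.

Ce⁴⁺/Ce³⁺ is the cathode (higher E°); E°cell = +1.61 − (−0.25) = +1.86 V with n = 2.
From the Nernst equation, log Q = n(E° − E)/0.0592 = 2·(+1.86 − (+1.980))/0.0592 = −4.054.
For 2 Ce⁴⁺(aq) + Ni(s) → 2 Ce³⁺(aq) + Ni²⁺(aq), the reaction quotient is Q = ([Ce³⁺(aq)]^2·[Ni²⁺(aq)]) / [Ce⁴⁺(aq)]^2.
Substituting the known concentrations and solving, log [Ce³⁺(aq)] = −1.587 and [Ce³⁺(aq)] = 0.026 M.

0.026 M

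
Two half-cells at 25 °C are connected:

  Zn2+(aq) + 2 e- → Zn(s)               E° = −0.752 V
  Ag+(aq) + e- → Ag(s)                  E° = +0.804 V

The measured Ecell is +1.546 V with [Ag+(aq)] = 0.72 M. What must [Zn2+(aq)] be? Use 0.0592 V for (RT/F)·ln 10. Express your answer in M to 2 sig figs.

Ag⁺/Ag is the cathode (higher E°); E°cell = +0.804 − (−0.752) = +1.556 V with n = 2.
Since E = E° − (0.0592/n)·log Q, log Q = n(E° − E)/0.0592 = 0.338.
The balanced reaction is 2 Ag+(aq) + Zn(s) → 2 Ag(s) + Zn2+(aq), so Q = [Zn2+(aq)] / [Ag+(aq)]^2.
Substituting the known concentrations and solving, log [Zn2+(aq)] = 0.053 and [Zn2+(aq)] = 1.1 M.

1.1 M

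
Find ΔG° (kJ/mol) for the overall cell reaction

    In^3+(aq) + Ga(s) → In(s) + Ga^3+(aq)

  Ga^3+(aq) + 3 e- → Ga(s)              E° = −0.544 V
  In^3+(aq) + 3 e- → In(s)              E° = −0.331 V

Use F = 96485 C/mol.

−61.7 kJ/mol

In the reaction as written In^3+(aq) is reduced, so the In³⁺/In couple is the cathode and Ga³⁺/Ga is the anode.
E°cell = −0.331 − (−0.544) = +0.213 V; balancing electrons gives n = 3.
ΔG° = −nFE°cell = −(3)(96485)(+0.213) J/mol = −61.7 kJ/mol.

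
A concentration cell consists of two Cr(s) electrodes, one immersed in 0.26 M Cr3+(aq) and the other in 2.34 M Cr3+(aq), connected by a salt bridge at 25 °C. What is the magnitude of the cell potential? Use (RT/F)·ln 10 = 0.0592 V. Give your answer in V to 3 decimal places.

For a concentration cell E°cell = 0, since both electrodes use the same couple.
The compartment with the higher Cr3+(aq) concentration (2.34 M) acts as the cathode; ions are reduced there and produced at the dilute (0.26 M) anode.
With n = 3, Ecell = −(0.0592/3)·log([dilute]/[conc]) = −(0.0592/3)·log(0.26/2.34) = +0.019 V.

0.019 V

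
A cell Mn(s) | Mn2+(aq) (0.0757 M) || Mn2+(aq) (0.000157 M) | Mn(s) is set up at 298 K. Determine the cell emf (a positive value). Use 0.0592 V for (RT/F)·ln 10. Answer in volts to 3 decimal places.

For a concentration cell E°cell = 0, since both electrodes use the same couple.
The compartment with the higher Mn2+(aq) concentration (0.0757 M) acts as the cathode; ions are reduced there and produced at the dilute (0.000157 M) anode.
With n = 2, Ecell = −(0.0592/2)·log([dilute]/[conc]) = −(0.0592/2)·log(0.000157/0.0757) = +0.079 V.

0.079 V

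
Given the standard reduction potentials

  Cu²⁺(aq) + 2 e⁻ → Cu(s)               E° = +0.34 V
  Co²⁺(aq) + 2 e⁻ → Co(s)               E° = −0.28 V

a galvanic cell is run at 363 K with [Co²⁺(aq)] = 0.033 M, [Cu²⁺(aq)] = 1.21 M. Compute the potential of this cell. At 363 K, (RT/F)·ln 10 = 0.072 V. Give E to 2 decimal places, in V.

+0.68 V

Since E°(Cu²⁺/Cu) > E°(Co²⁺/Co), Cu²⁺/Cu serves as the cathode.
The standard potential is +0.34 − (−0.28) = +0.62 V and the balanced reaction transfers n = 2 electrons.
For the overall reaction Cu²⁺(aq) + Co(s) → Cu(s) + Co²⁺(aq), Q = [Co²⁺(aq)] / [Cu²⁺(aq)] = 0.0273, giving log Q = −1.564.
E = E° − (0.072/n)·log Q = +0.62 − (0.072/2)(−1.564) = +0.68 V.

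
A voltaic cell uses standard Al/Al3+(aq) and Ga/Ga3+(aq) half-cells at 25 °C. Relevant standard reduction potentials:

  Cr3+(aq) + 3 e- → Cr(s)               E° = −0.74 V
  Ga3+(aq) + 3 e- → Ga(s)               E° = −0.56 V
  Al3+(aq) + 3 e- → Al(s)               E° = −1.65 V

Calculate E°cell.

+1.09 V

Of the two couples in this cell, the one with the more positive reduction potential is reduced at the cathode: here that is Ga³⁺/Ga (−0.56 V); Al³⁺/Al (−1.65 V) is the anode.
E°cell = E°(cathode) − E°(anode) = −0.56 − (−1.65) = +1.09 V.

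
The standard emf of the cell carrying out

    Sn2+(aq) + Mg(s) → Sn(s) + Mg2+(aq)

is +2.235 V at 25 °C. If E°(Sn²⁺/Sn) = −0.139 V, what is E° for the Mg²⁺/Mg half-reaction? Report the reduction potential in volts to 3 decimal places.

In the reaction as written the Sn²⁺/Sn couple is reduced (cathode) and Mg²⁺/Mg is oxidized (anode), so E°cell = E°(Sn²⁺/Sn) − E°(Mg²⁺/Mg).
E°(Mg²⁺/Mg) = E°(cathode) − E°cell = −0.139 − (+2.235) = −2.374 V.

−2.374 V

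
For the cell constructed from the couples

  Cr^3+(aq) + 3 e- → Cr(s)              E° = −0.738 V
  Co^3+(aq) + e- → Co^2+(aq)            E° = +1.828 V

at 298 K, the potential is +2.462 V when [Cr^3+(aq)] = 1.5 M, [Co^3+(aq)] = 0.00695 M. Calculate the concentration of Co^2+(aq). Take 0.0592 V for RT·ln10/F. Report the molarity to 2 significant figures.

0.35 M

The Co³⁺/Co²⁺ couple has the larger reduction potential, so it is the cathode: E°cell = +1.828 − (−0.738) = +2.566 V and n = 3.
Rearranging E = E° − (0.0592/n)·log Q gives log Q = 3(+2.566 − (+2.462))/0.0592 = 5.270.
The balanced reaction is 3 Co^3+(aq) + Cr(s) → 3 Co^2+(aq) + Cr^3+(aq), so Q = ([Co^2+(aq)]^3·[Cr^3+(aq)]) / [Co^3+(aq)]^3.
Isolating [Co^2+(aq)] in Q = 10^{5.270} yields log [Co^2+(aq)] = −0.460, i.e. 0.35 M.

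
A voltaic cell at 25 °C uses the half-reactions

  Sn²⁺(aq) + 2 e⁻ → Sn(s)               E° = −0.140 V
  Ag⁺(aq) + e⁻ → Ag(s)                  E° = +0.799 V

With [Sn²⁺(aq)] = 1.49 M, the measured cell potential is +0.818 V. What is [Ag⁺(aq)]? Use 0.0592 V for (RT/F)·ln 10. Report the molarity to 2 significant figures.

With Ag⁺/Ag at the cathode and Sn²⁺/Sn at the anode, E°cell = +0.799 − (−0.140) = +0.939 V (n = 2).
Since E = E° − (0.0592/n)·log Q, log Q = n(E° − E)/0.0592 = 4.088.
For 2 Ag⁺(aq) + Sn(s) → 2 Ag(s) + Sn²⁺(aq), the reaction quotient is Q = [Sn²⁺(aq)] / [Ag⁺(aq)]^2.
Solving for the unknown gives log [Ag⁺(aq)] = −1.957, so [Ag⁺(aq)] ≈ 0.011 M.

0.011 M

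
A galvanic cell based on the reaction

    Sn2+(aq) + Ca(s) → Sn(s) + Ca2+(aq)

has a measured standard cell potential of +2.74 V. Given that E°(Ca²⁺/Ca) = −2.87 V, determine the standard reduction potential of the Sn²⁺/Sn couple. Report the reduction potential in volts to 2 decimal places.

In the reaction as written the Sn²⁺/Sn couple is reduced (cathode) and Ca²⁺/Ca is oxidized (anode), so E°cell = E°(Sn²⁺/Sn) − E°(Ca²⁺/Ca).
E°(Sn²⁺/Sn) = E°cell + E°(anode) = +2.74 + (−2.87) = −0.13 V.

−0.13 V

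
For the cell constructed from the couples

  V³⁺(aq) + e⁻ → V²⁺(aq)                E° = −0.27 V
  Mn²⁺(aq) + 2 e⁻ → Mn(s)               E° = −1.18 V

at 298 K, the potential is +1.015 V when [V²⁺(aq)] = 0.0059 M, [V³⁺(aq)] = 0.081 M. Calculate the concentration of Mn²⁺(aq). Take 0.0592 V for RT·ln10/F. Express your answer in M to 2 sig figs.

0.053 M

V³⁺/V²⁺ is the cathode (higher E°); E°cell = −0.27 − (−1.18) = +0.91 V with n = 2.
From the Nernst equation, log Q = n(E° − E)/0.0592 = 2·(+0.91 − (+1.015))/0.0592 = −3.547.
For 2 V³⁺(aq) + Mn(s) → 2 V²⁺(aq) + Mn²⁺(aq), the reaction quotient is Q = ([V²⁺(aq)]^2·[Mn²⁺(aq)]) / [V³⁺(aq)]^2.
Isolating [Mn²⁺(aq)] in Q = 10^{−3.547} yields log [Mn²⁺(aq)] = −1.272, i.e. 0.053 M.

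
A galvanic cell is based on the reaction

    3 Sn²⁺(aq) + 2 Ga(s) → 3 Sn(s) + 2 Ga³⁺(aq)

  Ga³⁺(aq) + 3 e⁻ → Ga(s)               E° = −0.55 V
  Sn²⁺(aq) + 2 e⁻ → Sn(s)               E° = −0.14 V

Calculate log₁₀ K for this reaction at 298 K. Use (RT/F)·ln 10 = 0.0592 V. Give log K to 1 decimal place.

log K = 41.6

The Sn²⁺/Sn couple is reduced (cathode); E°cell = −0.14 − (−0.55) = +0.41 V with n = 6.
At equilibrium E = 0, so log K = nE°cell / 0.0592 = (6)(+0.41) / 0.0592 = 41.6.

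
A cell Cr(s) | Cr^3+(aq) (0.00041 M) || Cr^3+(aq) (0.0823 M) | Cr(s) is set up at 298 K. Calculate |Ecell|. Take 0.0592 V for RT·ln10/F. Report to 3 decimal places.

For a concentration cell E°cell = 0, since both electrodes use the same couple.
The compartment with the higher Cr^3+(aq) concentration (0.0823 M) acts as the cathode; ions are reduced there and produced at the dilute (0.00041 M) anode.
With n = 3, Ecell = −(0.0592/3)·log([dilute]/[conc]) = −(0.0592/3)·log(0.00041/0.0823) = +0.045 V.

0.045 V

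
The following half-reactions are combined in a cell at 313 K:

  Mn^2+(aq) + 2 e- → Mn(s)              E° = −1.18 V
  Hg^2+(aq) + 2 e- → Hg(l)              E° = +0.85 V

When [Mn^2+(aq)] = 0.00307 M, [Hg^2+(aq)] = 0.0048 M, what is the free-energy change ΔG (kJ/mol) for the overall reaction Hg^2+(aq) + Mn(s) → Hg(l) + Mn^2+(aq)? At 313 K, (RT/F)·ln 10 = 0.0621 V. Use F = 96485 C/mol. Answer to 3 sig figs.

E°cell = +0.85 − (−1.18) = +2.03 V; the balanced reaction transfers n = 2 electrons.
Q = [Mn^2+(aq)] / [Hg^2+(aq)] = 0.64, so log Q = −0.194 and E = +2.03 − (0.0621/2)(−0.194) = +2.0360 V.
Finally ΔG = −nFE = −(2)(96485 C/mol)(+2.0360 V) = −393 kJ/mol.

−393 kJ/mol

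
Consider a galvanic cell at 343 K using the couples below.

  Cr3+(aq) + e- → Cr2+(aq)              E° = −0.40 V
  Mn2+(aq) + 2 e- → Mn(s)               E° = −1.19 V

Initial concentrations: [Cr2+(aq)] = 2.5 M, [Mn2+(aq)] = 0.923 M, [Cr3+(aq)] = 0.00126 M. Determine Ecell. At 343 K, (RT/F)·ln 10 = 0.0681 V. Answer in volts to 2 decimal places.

+0.57 V

Cr³⁺/Cr²⁺ is reduced (cathode, E° = −0.40 V) and Mn²⁺/Mn is oxidized (anode).
The standard potential is −0.40 − (−1.19) = +0.79 V and the balanced reaction transfers n = 2 electrons.
The balanced reaction is 2 Cr3+(aq) + Mn(s) → 2 Cr2+(aq) + Mn2+(aq), so Q = ([Cr2+(aq)]^2·[Mn2+(aq)]) / [Cr3+(aq)]^2 = 3.63×10^6 and log Q = 6.560.
By the Nernst equation, E = +0.79 − (0.0681/2)·(6.560) = +0.57 V.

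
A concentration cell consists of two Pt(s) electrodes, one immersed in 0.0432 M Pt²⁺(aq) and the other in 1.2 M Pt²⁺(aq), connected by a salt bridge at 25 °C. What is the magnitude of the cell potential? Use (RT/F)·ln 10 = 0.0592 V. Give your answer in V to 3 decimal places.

0.043 V

For a concentration cell E°cell = 0, since both electrodes use the same couple.
The compartment with the higher Pt²⁺(aq) concentration (1.2 M) acts as the cathode; ions are reduced there and produced at the dilute (0.0432 M) anode.
With n = 2, Ecell = −(0.0592/2)·log([dilute]/[conc]) = −(0.0592/2)·log(0.0432/1.2) = +0.043 V.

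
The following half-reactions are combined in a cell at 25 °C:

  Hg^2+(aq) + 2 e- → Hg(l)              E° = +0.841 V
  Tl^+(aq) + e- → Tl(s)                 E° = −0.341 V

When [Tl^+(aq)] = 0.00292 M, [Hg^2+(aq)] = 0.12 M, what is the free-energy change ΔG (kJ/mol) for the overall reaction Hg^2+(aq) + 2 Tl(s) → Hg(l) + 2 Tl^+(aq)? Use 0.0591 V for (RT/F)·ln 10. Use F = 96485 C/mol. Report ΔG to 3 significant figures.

The standard cell potential is +0.841 − (−0.341) = +1.182 V, with n = 2 electrons in the balanced equation.
Here Q = [Tl^+(aq)]^2 / [Hg^2+(aq)] = 7.11×10^−5 (log Q = −4.148), giving E = +1.182 − (0.0591/2)·(−4.148) = +1.3046 V.
Then ΔG = −nFE = −2 × 96485 × +1.3046 J/mol = −252 kJ/mol.

−252 kJ/mol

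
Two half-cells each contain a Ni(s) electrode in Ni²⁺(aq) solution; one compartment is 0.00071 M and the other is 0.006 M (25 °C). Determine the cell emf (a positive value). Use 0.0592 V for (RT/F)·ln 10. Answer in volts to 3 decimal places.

For a concentration cell E°cell = 0, since both electrodes use the same couple.
The compartment with the higher Ni²⁺(aq) concentration (0.006 M) acts as the cathode; ions are reduced there and produced at the dilute (0.00071 M) anode.
With n = 2, Ecell = −(0.0592/2)·log([dilute]/[conc]) = −(0.0592/2)·log(0.00071/0.006) = +0.027 V.

0.027 V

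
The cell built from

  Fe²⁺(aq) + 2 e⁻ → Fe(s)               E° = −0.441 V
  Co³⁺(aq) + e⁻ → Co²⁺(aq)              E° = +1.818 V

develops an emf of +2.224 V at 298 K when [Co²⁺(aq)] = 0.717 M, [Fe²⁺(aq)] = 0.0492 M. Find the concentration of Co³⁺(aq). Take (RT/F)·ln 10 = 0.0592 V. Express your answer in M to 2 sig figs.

With Co³⁺/Co²⁺ at the cathode and Fe²⁺/Fe at the anode, E°cell = +1.818 − (−0.441) = +2.259 V (n = 2).
From the Nernst equation, log Q = n(E° − E)/0.0592 = 2·(+2.259 − (+2.224))/0.0592 = 1.182.
For 2 Co³⁺(aq) + Fe(s) → 2 Co²⁺(aq) + Fe²⁺(aq), the reaction quotient is Q = ([Co²⁺(aq)]^2·[Fe²⁺(aq)]) / [Co³⁺(aq)]^2.
Isolating [Co³⁺(aq)] in Q = 10^{1.182} yields log [Co³⁺(aq)] = −1.389, i.e. 0.041 M.

0.041 M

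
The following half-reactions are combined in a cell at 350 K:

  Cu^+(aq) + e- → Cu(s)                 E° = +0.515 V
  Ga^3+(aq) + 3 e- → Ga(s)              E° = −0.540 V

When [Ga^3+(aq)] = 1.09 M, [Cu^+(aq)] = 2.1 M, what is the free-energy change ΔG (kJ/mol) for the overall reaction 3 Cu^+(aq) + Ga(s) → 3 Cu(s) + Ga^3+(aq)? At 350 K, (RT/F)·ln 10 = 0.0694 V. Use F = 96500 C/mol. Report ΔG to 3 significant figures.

With Cu⁺/Cu reduced at the cathode, E°cell = +0.515 − (−0.540) = +1.055 V and n = 3.
Q = [Ga^3+(aq)] / [Cu^+(aq)]^3 = 0.118, so log Q = −0.929 and E = +1.055 − (0.0694/3)(−0.929) = +1.0765 V.
Then ΔG = −nFE = −3 × 96500 × +1.0765 J/mol = −312 kJ/mol.

−312 kJ/mol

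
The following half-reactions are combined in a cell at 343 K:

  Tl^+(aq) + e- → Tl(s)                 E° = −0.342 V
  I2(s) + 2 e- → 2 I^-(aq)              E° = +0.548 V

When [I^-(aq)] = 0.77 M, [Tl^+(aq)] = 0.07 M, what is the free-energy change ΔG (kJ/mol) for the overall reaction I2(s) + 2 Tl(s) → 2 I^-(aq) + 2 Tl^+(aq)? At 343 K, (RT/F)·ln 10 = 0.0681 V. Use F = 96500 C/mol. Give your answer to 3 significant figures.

E°cell = +0.548 − (−0.342) = +0.890 V; the balanced reaction transfers n = 2 electrons.
Here Q = [I^-(aq)]^2·[Tl^+(aq)]^2 = 0.00291 (log Q = −2.537), giving E = +0.890 − (0.0681/2)·(−2.537) = +0.9764 V.
ΔG = −nFE = −(2)(96500)(+0.9764) J/mol = −188 kJ/mol.

−188 kJ/mol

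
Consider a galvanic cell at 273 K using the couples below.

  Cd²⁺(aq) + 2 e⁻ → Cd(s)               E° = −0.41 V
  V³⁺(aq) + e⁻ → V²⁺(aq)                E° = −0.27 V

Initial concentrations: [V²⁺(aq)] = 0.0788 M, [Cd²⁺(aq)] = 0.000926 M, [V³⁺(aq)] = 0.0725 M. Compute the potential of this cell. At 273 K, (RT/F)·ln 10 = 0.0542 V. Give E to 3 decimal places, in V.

The V³⁺/V²⁺ couple has the more positive E°, so it is the cathode; Cd²⁺/Cd is the anode.
The standard potential is −0.27 − (−0.41) = +0.14 V and the balanced reaction transfers n = 2 electrons.
The balanced reaction is 2 V³⁺(aq) + Cd(s) → 2 V²⁺(aq) + Cd²⁺(aq), so Q = ([V²⁺(aq)]^2·[Cd²⁺(aq)]) / [V³⁺(aq)]^2 = 0.00109 and log Q = −2.961.
Applying E = E° − (RT ln10/nF)·log Q gives +0.14 − (0.0542/2)(−2.961) = +0.220 V.

+0.220 V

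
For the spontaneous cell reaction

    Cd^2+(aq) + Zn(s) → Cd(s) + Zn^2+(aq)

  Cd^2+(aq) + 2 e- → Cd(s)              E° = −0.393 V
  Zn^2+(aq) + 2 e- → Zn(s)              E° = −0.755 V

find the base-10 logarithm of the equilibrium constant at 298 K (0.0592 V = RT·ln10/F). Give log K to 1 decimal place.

log K = 12.2

The Cd²⁺/Cd couple is reduced (cathode); E°cell = −0.393 − (−0.755) = +0.362 V with n = 2.
At equilibrium E = 0, so log K = nE°cell / 0.0592 = (2)(+0.362) / 0.0592 = 12.2.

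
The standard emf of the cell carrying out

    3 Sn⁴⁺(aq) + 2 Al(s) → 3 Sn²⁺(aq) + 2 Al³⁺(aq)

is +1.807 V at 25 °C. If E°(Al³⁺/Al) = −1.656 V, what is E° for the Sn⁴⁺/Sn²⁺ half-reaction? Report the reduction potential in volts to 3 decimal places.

In the reaction as written the Sn⁴⁺/Sn²⁺ couple is reduced (cathode) and Al³⁺/Al is oxidized (anode), so E°cell = E°(Sn⁴⁺/Sn²⁺) − E°(Al³⁺/Al).
E°(Sn⁴⁺/Sn²⁺) = E°cell + E°(anode) = +1.807 + (−1.656) = +0.151 V.

+0.151 V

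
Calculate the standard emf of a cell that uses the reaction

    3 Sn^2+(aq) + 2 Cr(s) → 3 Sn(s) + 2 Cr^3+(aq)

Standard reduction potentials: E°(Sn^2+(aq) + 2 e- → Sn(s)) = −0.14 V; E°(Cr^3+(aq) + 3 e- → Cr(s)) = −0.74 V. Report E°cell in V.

+0.60 V

In the reaction as written, Sn^2+(aq) is reduced (cathode) and Cr^3+(aq) is produced by oxidation at the anode.
E°cell = E°(cathode) − E°(anode) = −0.14 − (−0.74) = +0.60 V.
The positive value indicates the reaction is spontaneous as written.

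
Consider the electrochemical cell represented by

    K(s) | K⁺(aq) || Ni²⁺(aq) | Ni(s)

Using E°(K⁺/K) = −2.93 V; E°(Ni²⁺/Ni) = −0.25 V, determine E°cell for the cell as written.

+2.68 V

By convention the left-hand electrode in cell notation is the anode (oxidation) and the right-hand electrode is the cathode (reduction).
E°cell = E°(right) − E°(left) = −0.25 − (−2.93) = +2.68 V.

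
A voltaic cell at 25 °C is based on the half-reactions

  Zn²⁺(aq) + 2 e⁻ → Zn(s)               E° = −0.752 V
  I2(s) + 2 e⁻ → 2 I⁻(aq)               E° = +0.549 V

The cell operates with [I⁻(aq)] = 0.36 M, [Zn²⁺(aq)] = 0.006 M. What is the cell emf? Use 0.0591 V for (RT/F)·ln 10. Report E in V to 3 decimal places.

The I₂/I⁻ couple has the more positive E°, so it is the cathode; Zn²⁺/Zn is the anode.
The standard potential is +0.549 − (−0.752) = +1.301 V and the balanced reaction transfers n = 2 electrons.
For the overall reaction I2(s) + Zn(s) → 2 I⁻(aq) + Zn²⁺(aq), Q = [I⁻(aq)]^2·[Zn²⁺(aq)] = 0.000778, giving log Q = −3.109.
Applying E = E° − (RT ln10/nF)·log Q gives +1.301 − (0.0591/2)(−3.109) = +1.393 V.

+1.393 V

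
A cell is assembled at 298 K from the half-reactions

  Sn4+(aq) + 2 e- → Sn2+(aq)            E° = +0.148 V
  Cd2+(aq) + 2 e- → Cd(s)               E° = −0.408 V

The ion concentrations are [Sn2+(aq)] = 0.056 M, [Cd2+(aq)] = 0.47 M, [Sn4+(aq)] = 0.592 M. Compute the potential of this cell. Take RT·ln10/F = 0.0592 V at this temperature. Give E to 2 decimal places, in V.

Since E°(Sn⁴⁺/Sn²⁺) > E°(Cd²⁺/Cd), Sn⁴⁺/Sn²⁺ serves as the cathode.
The standard potential is +0.148 − (−0.408) = +0.556 V and the balanced reaction transfers n = 2 electrons.
For the overall reaction Sn4+(aq) + Cd(s) → Sn2+(aq) + Cd2+(aq), Q = ([Sn2+(aq)]·[Cd2+(aq)]) / [Sn4+(aq)] = 0.0445, giving log Q = −1.352.
By the Nernst equation, E = +0.556 − (0.0592/2)·(−1.352) = +0.60 V.

+0.60 V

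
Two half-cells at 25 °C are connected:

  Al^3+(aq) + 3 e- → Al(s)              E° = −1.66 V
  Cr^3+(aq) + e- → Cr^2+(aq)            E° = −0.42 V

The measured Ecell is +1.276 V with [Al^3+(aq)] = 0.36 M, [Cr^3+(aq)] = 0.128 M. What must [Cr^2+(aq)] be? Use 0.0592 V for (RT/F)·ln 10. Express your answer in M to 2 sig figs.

With Cr³⁺/Cr²⁺ at the cathode and Al³⁺/Al at the anode, E°cell = −0.42 − (−1.66) = +1.24 V (n = 3).
From the Nernst equation, log Q = n(E° − E)/0.0592 = 3·(+1.24 − (+1.276))/0.0592 = −1.824.
The balanced reaction is 3 Cr^3+(aq) + Al(s) → 3 Cr^2+(aq) + Al^3+(aq), so Q = ([Cr^2+(aq)]^3·[Al^3+(aq)]) / [Cr^3+(aq)]^3.
Substituting the known concentrations and solving, log [Cr^2+(aq)] = −1.353 and [Cr^2+(aq)] = 0.044 M.

0.044 M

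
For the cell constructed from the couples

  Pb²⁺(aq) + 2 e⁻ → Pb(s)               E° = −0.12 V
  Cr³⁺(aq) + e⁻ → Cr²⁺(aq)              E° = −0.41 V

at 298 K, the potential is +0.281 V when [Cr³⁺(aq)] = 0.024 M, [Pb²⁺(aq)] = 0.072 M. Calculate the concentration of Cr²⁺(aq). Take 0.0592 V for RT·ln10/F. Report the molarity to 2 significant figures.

0.063 M

The Pb²⁺/Pb couple has the larger reduction potential, so it is the cathode: E°cell = −0.12 − (−0.41) = +0.29 V and n = 2.
Since E = E° − (0.0592/n)·log Q, log Q = n(E° − E)/0.0592 = 0.304.
For Pb²⁺(aq) + 2 Cr²⁺(aq) → Pb(s) + 2 Cr³⁺(aq), the reaction quotient is Q = [Cr³⁺(aq)]^2 / ([Pb²⁺(aq)]·[Cr²⁺(aq)]^2).
Isolating [Cr²⁺(aq)] in Q = 10^{0.304} yields log [Cr²⁺(aq)] = −1.200, i.e. 0.063 M.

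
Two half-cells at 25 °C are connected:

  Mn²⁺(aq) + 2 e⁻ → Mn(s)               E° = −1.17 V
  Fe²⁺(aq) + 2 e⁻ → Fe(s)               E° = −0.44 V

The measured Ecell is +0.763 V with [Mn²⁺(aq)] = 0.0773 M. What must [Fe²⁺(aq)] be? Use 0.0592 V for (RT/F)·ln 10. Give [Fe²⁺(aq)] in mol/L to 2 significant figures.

Fe²⁺/Fe is the cathode (higher E°); E°cell = −0.44 − (−1.17) = +0.73 V with n = 2.
Since E = E° − (0.0592/n)·log Q, log Q = n(E° − E)/0.0592 = −1.115.
Balancing electrons gives Fe²⁺(aq) + Mn(s) → Fe(s) + Mn²⁺(aq); thus Q = [Mn²⁺(aq)] / [Fe²⁺(aq)].
Solving for the unknown gives log [Fe²⁺(aq)] = 0.003, so [Fe²⁺(aq)] ≈ 1.0 M.

1.0 M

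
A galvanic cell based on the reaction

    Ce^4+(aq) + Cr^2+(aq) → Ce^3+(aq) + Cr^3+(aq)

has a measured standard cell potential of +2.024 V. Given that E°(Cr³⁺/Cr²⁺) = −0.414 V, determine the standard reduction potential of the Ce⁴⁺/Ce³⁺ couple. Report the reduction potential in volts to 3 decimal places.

In the reaction as written the Ce⁴⁺/Ce³⁺ couple is reduced (cathode) and Cr³⁺/Cr²⁺ is oxidized (anode), so E°cell = E°(Ce⁴⁺/Ce³⁺) − E°(Cr³⁺/Cr²⁺).
E°(Ce⁴⁺/Ce³⁺) = E°cell + E°(anode) = +2.024 + (−0.414) = +1.610 V.

+1.610 V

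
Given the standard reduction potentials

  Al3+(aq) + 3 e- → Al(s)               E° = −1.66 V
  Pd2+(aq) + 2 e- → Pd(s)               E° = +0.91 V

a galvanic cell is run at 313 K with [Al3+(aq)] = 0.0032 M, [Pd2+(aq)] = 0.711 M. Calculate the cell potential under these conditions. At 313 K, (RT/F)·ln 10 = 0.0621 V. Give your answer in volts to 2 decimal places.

Pd²⁺/Pd is reduced (cathode, E° = +0.91 V) and Al³⁺/Al is oxidized (anode).
The standard potential is +0.91 − (−1.66) = +2.57 V and the balanced reaction transfers n = 6 electrons.
Balancing gives 3 Pd2+(aq) + 2 Al(s) → 3 Pd(s) + 2 Al3+(aq); hence Q = [Al3+(aq)]^2 / [Pd2+(aq)]^3 = 2.85×10^−5 (log Q = −4.545).
Applying E = E° − (RT ln10/nF)·log Q gives +2.57 − (0.0621/6)(−4.545) = +2.62 V.

+2.62 V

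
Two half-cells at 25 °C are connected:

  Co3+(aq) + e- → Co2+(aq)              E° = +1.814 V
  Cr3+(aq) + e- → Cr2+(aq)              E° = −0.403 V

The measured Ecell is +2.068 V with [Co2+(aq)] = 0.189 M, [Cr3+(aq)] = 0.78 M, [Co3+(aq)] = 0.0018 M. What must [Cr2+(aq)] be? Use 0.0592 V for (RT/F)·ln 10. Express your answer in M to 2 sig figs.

The Co³⁺/Co²⁺ couple has the larger reduction potential, so it is the cathode: E°cell = +1.814 − (−0.403) = +2.217 V and n = 1.
Rearranging E = E° − (0.0592/n)·log Q gives log Q = 1(+2.217 − (+2.068))/0.0592 = 2.517.
Balancing electrons gives Co3+(aq) + Cr2+(aq) → Co2+(aq) + Cr3+(aq); thus Q = ([Co2+(aq)]·[Cr3+(aq)]) / ([Co3+(aq)]·[Cr2+(aq)]).
Substituting the known concentrations and solving, log [Cr2+(aq)] = −0.604 and [Cr2+(aq)] = 0.25 M.

0.25 M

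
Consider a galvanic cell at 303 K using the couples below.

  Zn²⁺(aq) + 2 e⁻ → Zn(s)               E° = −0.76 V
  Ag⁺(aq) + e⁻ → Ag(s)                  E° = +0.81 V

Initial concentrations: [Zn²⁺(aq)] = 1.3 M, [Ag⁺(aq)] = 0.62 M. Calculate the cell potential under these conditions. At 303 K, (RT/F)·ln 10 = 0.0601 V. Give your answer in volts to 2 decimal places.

+1.55 V

The Ag⁺/Ag couple has the more positive E°, so it is the cathode; Zn²⁺/Zn is the anode.
The standard potential is +0.81 − (−0.76) = +1.57 V and the balanced reaction transfers n = 2 electrons.
For the overall reaction 2 Ag⁺(aq) + Zn(s) → 2 Ag(s) + Zn²⁺(aq), Q = [Zn²⁺(aq)] / [Ag⁺(aq)]^2 = 3.38, giving log Q = 0.529.
Applying E = E° − (RT ln10/nF)·log Q gives +1.57 − (0.0601/2)(0.529) = +1.55 V.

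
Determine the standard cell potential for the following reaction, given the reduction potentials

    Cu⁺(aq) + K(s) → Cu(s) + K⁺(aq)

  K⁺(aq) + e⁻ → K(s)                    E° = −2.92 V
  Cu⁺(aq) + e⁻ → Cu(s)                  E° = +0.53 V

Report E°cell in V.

Cu⁺(aq) gains electrons, so the Cu⁺/Cu couple is the cathode; the K⁺/K couple is the anode.
E°cell = E°(cathode) − E°(anode) = +0.53 − (−2.92) = +3.45 V.
The positive value indicates the reaction is spontaneous as written.

+3.45 V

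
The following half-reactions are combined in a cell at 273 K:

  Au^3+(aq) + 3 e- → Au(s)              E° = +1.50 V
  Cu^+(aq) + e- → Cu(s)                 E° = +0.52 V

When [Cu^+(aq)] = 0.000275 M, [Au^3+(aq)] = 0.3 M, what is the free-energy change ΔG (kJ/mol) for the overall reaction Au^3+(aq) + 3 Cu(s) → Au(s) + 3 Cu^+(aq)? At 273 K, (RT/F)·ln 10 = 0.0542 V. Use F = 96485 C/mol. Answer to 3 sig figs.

E°cell = +1.50 − (+0.52) = +0.98 V; the balanced reaction transfers n = 3 electrons.
Here Q = [Cu^+(aq)]^3 / [Au^3+(aq)] = 6.93×10^−11 (log Q = −10.159), giving E = +0.98 − (0.0542/3)·(−10.159) = +1.1635 V.
ΔG = −nFE = −(3)(96485)(+1.1635) J/mol = −337 kJ/mol.

−337 kJ/mol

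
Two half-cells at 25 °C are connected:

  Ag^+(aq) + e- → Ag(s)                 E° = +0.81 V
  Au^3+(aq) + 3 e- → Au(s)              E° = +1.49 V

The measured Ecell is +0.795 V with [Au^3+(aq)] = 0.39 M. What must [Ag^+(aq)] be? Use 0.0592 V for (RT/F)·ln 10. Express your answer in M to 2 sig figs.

The Au³⁺/Au couple has the larger reduction potential, so it is the cathode: E°cell = +1.49 − (+0.81) = +0.68 V and n = 3.
Since E = E° − (0.0592/n)·log Q, log Q = n(E° − E)/0.0592 = −5.828.
The balanced reaction is Au^3+(aq) + 3 Ag(s) → Au(s) + 3 Ag^+(aq), so Q = [Ag^+(aq)]^3 / [Au^3+(aq)].
Solving for the unknown gives log [Ag^+(aq)] = −2.079, so [Ag^+(aq)] ≈ 0.0083 M.

0.0083 M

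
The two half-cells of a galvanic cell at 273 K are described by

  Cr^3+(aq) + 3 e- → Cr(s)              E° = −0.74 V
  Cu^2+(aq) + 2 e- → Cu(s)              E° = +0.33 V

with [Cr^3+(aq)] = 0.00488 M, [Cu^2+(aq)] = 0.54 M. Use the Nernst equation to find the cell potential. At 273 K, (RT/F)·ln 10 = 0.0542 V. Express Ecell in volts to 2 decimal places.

+1.10 V

The Cu²⁺/Cu couple has the more positive E°, so it is the cathode; Cr³⁺/Cr is the anode.
E°cell = E°cat − E°an = +0.33 − (−0.74) = +1.07 V; n = 6.
Balancing gives 3 Cu^2+(aq) + 2 Cr(s) → 3 Cu(s) + 2 Cr^3+(aq); hence Q = [Cr^3+(aq)]^2 / [Cu^2+(aq)]^3 = 0.000151 (log Q = −3.820).
E = E° − (0.0542/n)·log Q = +1.07 − (0.0542/6)(−3.820) = +1.10 V.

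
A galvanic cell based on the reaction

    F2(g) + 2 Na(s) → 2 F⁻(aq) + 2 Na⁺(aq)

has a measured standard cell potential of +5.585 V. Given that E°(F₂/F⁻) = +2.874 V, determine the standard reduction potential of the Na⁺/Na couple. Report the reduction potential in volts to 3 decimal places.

−2.711 V

In the reaction as written the F₂/F⁻ couple is reduced (cathode) and Na⁺/Na is oxidized (anode), so E°cell = E°(F₂/F⁻) − E°(Na⁺/Na).
E°(Na⁺/Na) = E°(cathode) − E°cell = +2.874 − (+5.585) = −2.711 V.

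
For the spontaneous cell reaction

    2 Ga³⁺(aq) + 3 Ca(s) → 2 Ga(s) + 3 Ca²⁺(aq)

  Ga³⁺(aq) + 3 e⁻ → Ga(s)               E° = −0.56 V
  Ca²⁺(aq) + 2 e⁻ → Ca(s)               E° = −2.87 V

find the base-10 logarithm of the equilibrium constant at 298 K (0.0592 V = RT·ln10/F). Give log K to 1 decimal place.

The Ga³⁺/Ga couple is reduced (cathode); E°cell = −0.56 − (−2.87) = +2.31 V with n = 6.
At equilibrium E = 0, so log K = nE°cell / 0.0592 = (6)(+2.31) / 0.0592 = 234.1.

log K = 234.1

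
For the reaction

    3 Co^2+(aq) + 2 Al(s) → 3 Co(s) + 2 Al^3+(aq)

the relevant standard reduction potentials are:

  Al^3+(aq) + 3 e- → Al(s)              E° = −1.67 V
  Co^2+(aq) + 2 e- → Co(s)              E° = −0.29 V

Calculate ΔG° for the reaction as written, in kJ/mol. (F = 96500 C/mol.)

In the reaction as written Co^2+(aq) is reduced, so the Co²⁺/Co couple is the cathode and Al³⁺/Al is the anode.
E°cell = −0.29 − (−1.67) = +1.38 V; balancing electrons gives n = 6.
ΔG° = −nFE°cell = −(6)(96500)(+1.38) J/mol = −799 kJ/mol.

−799 kJ/mol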